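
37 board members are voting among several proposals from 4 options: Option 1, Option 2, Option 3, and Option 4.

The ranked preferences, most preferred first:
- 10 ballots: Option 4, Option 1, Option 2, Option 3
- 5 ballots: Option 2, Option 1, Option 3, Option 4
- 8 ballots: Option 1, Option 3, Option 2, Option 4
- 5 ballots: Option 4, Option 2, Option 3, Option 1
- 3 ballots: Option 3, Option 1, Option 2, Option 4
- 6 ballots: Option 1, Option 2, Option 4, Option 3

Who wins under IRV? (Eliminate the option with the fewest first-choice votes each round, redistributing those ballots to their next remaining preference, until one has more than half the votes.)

Option 1

Round 1: Option 1 14, Option 2 5, Option 3 3, Option 4 15. Option 3 eliminated.
Round 2: Option 1 17, Option 2 5, Option 4 15. Option 2 eliminated.
Round 3: Option 1 22, Option 4 15. Option 1 has a majority (≥19).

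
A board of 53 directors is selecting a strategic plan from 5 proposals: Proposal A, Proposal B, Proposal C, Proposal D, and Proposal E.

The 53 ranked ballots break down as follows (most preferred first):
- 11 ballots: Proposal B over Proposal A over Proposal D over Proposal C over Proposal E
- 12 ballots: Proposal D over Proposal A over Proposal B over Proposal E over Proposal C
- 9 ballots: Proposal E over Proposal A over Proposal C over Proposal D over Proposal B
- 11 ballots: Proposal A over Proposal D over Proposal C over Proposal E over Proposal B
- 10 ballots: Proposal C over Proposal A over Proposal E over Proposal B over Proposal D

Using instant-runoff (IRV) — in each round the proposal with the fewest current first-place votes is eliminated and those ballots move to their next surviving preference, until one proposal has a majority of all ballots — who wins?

Round 1: Proposal A 11, Proposal B 11, Proposal C 10, Proposal D 12, Proposal E 9. Proposal E eliminated.
Round 2: Proposal A 20, Proposal B 11, Proposal C 10, Proposal D 12. Proposal C eliminated.
Round 3: Proposal A 30, Proposal B 11, Proposal D 12. Proposal A has a majority (≥27).

Proposal A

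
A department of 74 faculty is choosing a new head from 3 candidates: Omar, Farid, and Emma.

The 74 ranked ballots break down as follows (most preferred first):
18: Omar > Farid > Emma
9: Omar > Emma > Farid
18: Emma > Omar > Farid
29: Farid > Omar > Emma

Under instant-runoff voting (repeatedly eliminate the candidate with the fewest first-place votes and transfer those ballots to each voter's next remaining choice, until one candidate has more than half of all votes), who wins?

Omar

Round 1: Omar 27, Farid 29, Emma 18. Emma eliminated.
Round 2: Omar 45, Farid 29. Omar has a majority (≥38).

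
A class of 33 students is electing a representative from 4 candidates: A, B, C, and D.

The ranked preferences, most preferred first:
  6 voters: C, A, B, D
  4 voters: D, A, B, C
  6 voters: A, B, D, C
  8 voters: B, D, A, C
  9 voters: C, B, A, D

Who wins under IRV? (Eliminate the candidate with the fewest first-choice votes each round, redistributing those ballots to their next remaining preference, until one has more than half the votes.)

Round 1: A 6, B 8, C 15, D 4. D eliminated.
Round 2: A 10, B 8, C 15. B eliminated.
Round 3: A 18, C 15. A has a majority (≥17).

A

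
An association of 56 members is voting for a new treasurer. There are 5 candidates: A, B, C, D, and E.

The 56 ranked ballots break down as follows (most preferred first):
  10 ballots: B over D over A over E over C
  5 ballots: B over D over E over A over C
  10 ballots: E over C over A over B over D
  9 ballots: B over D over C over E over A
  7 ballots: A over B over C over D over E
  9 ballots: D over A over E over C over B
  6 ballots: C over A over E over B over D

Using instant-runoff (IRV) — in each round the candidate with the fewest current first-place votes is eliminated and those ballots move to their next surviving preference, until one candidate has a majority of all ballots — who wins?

Round 1: A 7, B 24, C 6, D 9, E 10. C eliminated.
Round 2: A 13, B 24, D 9, E 10. D eliminated.
Round 3: A 22, B 24, E 10. E eliminated.
Round 4: A 32, B 24. A has a majority (≥29).

A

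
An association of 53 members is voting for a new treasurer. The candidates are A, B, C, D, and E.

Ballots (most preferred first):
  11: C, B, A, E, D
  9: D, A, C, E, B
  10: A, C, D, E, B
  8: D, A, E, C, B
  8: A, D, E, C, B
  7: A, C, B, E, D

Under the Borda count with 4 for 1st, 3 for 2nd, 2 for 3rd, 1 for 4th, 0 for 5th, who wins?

A: 11×2 + 9×3 + 10×4 + 8×3 + 8×4 + 7×4 = 173
B: 11×3 + 9×0 + 10×0 + 8×0 + 8×0 + 7×2 = 47
C: 11×4 + 9×2 + 10×3 + 8×1 + 8×1 + 7×3 = 129
D: 11×0 + 9×4 + 10×2 + 8×4 + 8×3 + 7×0 = 112
E: 11×1 + 9×1 + 10×1 + 8×2 + 8×2 + 7×1 = 69

A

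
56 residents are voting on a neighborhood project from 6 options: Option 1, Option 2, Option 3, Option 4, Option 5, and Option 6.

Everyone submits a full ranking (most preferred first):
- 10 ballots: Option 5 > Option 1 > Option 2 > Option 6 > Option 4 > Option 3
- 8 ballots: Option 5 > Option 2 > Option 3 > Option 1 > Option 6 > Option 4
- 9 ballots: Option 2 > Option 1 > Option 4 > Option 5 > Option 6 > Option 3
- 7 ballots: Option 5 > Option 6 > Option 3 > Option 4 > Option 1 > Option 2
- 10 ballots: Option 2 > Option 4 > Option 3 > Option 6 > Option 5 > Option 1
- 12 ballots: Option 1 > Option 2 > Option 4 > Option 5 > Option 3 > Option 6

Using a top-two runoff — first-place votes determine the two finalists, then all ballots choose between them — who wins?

Option 2

Round 1 first-place votes: Option 1 12, Option 2 19, Option 3 0, Option 4 0, Option 5 25, Option 6 0. Option 5 and Option 2 advance.
Runoff: Option 5 is ranked above Option 2 on 25 ballots, Option 2 above Option 5 on 31.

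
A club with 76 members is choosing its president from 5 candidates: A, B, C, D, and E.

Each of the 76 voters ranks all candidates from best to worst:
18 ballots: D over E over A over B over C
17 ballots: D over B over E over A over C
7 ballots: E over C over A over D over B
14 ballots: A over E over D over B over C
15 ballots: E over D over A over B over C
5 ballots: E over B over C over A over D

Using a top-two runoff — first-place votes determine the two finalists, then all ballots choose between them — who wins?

Round 1 first-place votes: A 14, B 0, C 0, D 35, E 27. D and E advance.
Runoff: D is ranked above E on 35 ballots, E above D on 41.

E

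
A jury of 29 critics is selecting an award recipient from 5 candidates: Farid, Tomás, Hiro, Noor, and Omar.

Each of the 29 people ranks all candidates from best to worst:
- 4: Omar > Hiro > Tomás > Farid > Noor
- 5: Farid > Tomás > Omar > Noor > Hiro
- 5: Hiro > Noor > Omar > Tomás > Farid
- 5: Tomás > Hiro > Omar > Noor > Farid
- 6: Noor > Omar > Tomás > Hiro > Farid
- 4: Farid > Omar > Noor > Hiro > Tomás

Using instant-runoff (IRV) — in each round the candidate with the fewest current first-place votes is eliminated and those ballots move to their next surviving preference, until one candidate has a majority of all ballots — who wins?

Round 1: Farid 9, Tomás 5, Hiro 5, Noor 6, Omar 4. Omar eliminated.
Round 2: Farid 9, Tomás 5, Hiro 9, Noor 6. Tomás eliminated.
Round 3: Farid 9, Hiro 14, Noor 6. Noor eliminated.
Round 4: Farid 9, Hiro 20. Hiro has a majority (≥15).

Hiro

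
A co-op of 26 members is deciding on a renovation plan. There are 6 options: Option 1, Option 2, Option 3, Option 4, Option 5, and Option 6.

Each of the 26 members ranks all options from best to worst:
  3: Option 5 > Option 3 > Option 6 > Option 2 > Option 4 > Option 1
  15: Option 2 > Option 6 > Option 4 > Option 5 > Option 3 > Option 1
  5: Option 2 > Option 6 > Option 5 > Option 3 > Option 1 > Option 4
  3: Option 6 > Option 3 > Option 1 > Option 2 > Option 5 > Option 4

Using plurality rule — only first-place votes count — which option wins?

First-place votes: Option 1 0, Option 2 20, Option 3 0, Option 4 0, Option 5 3, Option 6 3.

Option 2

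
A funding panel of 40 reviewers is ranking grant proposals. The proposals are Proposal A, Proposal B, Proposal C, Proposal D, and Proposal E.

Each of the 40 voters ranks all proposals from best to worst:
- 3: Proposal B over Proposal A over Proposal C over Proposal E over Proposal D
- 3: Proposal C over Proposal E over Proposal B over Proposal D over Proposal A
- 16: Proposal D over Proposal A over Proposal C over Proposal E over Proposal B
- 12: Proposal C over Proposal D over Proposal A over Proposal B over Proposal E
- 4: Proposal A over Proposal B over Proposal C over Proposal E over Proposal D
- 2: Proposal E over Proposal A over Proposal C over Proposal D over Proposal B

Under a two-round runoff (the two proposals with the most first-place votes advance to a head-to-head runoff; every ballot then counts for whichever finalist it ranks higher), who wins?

Round 1 first-place votes: Proposal A 4, Proposal B 3, Proposal C 15, Proposal D 16, Proposal E 2. Proposal D and Proposal C advance.
Runoff: Proposal D is ranked above Proposal C on 16 ballots, Proposal C above Proposal D on 24.

Proposal C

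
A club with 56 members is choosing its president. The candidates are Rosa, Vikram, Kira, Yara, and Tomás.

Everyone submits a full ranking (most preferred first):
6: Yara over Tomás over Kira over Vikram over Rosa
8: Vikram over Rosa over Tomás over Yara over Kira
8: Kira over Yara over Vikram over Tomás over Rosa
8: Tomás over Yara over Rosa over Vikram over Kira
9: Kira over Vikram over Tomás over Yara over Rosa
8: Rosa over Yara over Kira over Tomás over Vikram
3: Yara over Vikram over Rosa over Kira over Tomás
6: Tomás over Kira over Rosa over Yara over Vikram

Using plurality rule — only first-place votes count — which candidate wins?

First-place votes: Rosa 8, Vikram 8, Kira 17, Yara 9, Tomás 14.

Kira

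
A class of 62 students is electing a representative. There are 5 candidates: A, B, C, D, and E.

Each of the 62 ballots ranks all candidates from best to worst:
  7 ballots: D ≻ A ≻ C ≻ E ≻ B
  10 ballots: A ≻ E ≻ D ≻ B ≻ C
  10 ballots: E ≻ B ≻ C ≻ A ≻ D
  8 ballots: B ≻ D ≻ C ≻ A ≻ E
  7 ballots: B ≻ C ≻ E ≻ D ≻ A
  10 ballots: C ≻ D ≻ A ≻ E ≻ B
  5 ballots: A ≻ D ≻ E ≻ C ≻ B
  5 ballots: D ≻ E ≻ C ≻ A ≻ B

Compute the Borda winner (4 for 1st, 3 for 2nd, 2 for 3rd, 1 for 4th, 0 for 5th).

A: 7×3 + 10×4 + 10×1 + 8×1 + 7×0 + 10×2 + 5×4 + 5×1 = 124
B: 7×0 + 10×1 + 10×3 + 8×4 + 7×4 + 10×0 + 5×0 + 5×0 = 100
C: 7×2 + 10×0 + 10×2 + 8×2 + 7×3 + 10×4 + 5×1 + 5×2 = 126
D: 7×4 + 10×2 + 10×0 + 8×3 + 7×1 + 10×3 + 5×3 + 5×4 = 144
E: 7×1 + 10×3 + 10×4 + 8×0 + 7×2 + 10×1 + 5×2 + 5×3 = 126

D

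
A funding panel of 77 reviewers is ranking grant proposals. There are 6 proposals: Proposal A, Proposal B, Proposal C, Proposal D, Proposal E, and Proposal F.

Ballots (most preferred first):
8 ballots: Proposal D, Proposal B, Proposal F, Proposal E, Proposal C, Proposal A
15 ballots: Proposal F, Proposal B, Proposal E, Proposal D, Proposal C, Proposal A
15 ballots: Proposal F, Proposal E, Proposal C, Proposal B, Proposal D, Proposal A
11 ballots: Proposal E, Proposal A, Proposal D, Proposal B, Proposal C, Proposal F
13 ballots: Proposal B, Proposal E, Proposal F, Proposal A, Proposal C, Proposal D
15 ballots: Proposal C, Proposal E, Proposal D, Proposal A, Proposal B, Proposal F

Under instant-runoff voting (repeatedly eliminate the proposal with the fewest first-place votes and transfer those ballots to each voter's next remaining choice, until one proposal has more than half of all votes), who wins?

Round 1: Proposal A 0, Proposal B 13, Proposal C 15, Proposal D 8, Proposal E 11, Proposal F 30. Proposal A eliminated.
Round 2: Proposal B 13, Proposal C 15, Proposal D 8, Proposal E 11, Proposal F 30. Proposal D eliminated.
Round 3: Proposal B 21, Proposal C 15, Proposal E 11, Proposal F 30. Proposal E eliminated.
Round 4: Proposal B 32, Proposal C 15, Proposal F 30. Proposal C eliminated.
Round 5: Proposal B 47, Proposal F 30. Proposal B has a majority (≥39).

Proposal B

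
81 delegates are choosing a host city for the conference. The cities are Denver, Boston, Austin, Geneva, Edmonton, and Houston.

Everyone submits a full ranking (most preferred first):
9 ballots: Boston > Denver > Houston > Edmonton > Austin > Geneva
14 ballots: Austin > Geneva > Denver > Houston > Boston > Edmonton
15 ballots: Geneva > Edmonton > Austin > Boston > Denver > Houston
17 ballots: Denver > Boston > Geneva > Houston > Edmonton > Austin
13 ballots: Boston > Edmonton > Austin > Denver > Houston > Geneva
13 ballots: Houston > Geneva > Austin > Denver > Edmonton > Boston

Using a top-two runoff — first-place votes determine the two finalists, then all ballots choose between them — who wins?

Denver

Round 1 first-place votes: Denver 17, Boston 22, Austin 14, Geneva 15, Edmonton 0, Houston 13. Boston and Denver advance.
Runoff: Boston is ranked above Denver on 37 ballots, Denver above Boston on 44.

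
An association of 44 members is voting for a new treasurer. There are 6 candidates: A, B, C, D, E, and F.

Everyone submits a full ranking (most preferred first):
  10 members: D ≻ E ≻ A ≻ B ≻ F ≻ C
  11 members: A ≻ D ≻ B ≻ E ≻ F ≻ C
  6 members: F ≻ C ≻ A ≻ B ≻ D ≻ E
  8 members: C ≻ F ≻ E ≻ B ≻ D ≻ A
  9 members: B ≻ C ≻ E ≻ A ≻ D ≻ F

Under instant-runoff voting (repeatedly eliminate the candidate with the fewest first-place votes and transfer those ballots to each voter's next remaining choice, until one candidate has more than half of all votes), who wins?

Round 1: A 11, B 9, C 8, D 10, E 0, F 6. E eliminated.
Round 2: A 11, B 9, C 8, D 10, F 6. F eliminated.
Round 3: A 11, B 9, C 14, D 10. B eliminated.
Round 4: A 11, C 23, D 10. C has a majority (≥23).

C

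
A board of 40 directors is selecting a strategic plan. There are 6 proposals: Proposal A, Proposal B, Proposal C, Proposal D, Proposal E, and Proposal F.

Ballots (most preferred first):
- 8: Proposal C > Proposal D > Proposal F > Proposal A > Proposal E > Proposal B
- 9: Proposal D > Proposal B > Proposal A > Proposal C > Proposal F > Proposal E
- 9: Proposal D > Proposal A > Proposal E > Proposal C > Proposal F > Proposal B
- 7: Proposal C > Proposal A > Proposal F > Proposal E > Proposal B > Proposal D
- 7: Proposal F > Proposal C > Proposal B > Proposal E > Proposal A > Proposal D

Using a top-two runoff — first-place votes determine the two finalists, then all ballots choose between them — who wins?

Round 1 first-place votes: Proposal A 0, Proposal B 0, Proposal C 15, Proposal D 18, Proposal E 0, Proposal F 7. Proposal D and Proposal C advance.
Runoff: Proposal D is ranked above Proposal C on 18 ballots, Proposal C above Proposal D on 22.

Proposal C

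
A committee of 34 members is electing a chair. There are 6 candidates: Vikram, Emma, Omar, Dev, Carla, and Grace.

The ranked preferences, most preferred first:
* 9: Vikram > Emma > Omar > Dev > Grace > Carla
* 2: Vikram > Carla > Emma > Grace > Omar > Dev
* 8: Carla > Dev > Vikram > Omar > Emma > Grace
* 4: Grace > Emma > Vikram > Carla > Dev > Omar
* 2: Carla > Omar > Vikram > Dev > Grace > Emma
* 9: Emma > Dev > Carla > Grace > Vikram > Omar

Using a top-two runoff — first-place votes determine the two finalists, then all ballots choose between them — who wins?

Round 1 first-place votes: Vikram 11, Emma 9, Omar 0, Dev 0, Carla 10, Grace 4. Vikram and Carla advance.
Runoff: Vikram is ranked above Carla on 15 ballots, Carla above Vikram on 19.

Carla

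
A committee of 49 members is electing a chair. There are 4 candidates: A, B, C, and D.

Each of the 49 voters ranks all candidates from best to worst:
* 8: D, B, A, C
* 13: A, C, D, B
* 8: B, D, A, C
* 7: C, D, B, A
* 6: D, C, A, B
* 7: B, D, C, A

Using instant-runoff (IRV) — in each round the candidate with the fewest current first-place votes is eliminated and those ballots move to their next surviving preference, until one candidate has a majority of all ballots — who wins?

D

Round 1: A 13, B 15, C 7, D 14. C eliminated.
Round 2: A 13, B 15, D 21. A eliminated.
Round 3: B 15, D 34. D has a majority (≥25).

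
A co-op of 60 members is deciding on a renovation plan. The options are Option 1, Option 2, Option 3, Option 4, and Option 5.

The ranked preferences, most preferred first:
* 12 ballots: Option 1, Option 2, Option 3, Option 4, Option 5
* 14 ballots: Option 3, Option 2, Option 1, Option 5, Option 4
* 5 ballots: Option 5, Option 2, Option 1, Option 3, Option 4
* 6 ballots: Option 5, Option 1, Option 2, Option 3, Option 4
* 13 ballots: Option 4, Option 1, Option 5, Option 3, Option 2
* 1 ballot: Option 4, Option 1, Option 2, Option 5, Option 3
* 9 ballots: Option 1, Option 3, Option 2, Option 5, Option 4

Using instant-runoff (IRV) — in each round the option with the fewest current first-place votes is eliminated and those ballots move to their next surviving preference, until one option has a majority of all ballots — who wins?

Round 1: Option 1 21, Option 2 0, Option 3 14, Option 4 14, Option 5 11. Option 2 eliminated.
Round 2: Option 1 21, Option 3 14, Option 4 14, Option 5 11. Option 5 eliminated.
Round 3: Option 1 32, Option 3 14, Option 4 14. Option 1 has a majority (≥31).

Option 1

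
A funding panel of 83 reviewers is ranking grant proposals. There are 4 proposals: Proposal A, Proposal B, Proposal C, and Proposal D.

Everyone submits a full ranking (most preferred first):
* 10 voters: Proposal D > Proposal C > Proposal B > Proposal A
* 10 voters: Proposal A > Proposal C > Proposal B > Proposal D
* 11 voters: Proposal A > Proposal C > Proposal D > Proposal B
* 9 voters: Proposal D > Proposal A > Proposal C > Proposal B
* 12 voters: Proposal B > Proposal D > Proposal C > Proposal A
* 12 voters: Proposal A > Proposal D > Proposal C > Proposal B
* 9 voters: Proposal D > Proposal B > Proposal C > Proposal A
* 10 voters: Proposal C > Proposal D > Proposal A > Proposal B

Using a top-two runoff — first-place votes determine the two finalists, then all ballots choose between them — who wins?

Round 1 first-place votes: Proposal A 33, Proposal B 12, Proposal C 10, Proposal D 28. Proposal A and Proposal D advance.
Runoff: Proposal A is ranked above Proposal D on 33 ballots, Proposal D above Proposal A on 50.

Proposal D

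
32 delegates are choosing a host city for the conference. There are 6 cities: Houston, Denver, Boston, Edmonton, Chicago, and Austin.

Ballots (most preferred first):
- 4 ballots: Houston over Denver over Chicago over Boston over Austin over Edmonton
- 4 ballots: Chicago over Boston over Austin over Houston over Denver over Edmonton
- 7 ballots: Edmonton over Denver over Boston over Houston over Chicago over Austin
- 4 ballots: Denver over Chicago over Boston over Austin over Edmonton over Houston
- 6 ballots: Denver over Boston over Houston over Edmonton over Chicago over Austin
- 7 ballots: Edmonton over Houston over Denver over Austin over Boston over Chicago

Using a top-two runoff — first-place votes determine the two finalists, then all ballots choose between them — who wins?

Denver

Round 1 first-place votes: Houston 4, Denver 10, Boston 0, Edmonton 14, Chicago 4, Austin 0. Edmonton and Denver advance.
Runoff: Edmonton is ranked above Denver on 14 ballots, Denver above Edmonton on 18.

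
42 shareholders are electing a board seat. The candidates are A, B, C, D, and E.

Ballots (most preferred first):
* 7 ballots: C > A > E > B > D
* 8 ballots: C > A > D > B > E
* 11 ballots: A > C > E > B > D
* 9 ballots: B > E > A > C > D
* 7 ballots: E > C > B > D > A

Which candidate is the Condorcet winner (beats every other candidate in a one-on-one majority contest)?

C vs A: 22–20
C vs B: 33–9
C vs D: 42–0
C vs E: 26–16
C beats every other candidate.

C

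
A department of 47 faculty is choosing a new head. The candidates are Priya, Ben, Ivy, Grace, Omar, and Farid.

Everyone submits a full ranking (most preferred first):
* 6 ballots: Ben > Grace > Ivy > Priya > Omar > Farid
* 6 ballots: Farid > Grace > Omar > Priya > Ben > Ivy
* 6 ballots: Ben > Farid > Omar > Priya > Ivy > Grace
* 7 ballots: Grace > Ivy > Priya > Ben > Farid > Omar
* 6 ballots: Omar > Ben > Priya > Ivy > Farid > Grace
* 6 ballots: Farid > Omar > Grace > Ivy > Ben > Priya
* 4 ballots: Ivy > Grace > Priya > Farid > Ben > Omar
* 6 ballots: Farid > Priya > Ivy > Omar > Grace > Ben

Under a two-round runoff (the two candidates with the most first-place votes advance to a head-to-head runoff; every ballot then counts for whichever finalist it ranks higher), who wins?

Round 1 first-place votes: Priya 0, Ben 12, Ivy 4, Grace 7, Omar 6, Farid 18. Farid and Ben advance.
Runoff: Farid is ranked above Ben on 22 ballots, Ben above Farid on 25.

Ben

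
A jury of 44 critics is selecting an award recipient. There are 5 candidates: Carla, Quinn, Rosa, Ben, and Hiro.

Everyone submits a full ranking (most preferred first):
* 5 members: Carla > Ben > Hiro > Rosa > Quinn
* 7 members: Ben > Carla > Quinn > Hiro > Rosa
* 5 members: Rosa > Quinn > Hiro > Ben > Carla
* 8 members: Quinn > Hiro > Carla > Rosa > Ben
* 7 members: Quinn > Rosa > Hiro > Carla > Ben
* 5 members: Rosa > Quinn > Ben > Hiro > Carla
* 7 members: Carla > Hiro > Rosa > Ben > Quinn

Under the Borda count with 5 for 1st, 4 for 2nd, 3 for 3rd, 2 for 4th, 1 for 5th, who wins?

Carla: 5×5 + 7×4 + 5×1 + 8×3 + 7×2 + 5×1 + 7×5 = 136
Quinn: 5×1 + 7×3 + 5×4 + 8×5 + 7×5 + 5×4 + 7×1 = 148
Rosa: 5×2 + 7×1 + 5×5 + 8×2 + 7×4 + 5×5 + 7×3 = 132
Ben: 5×4 + 7×5 + 5×2 + 8×1 + 7×1 + 5×3 + 7×2 = 109
Hiro: 5×3 + 7×2 + 5×3 + 8×4 + 7×3 + 5×2 + 7×4 = 135

Quinn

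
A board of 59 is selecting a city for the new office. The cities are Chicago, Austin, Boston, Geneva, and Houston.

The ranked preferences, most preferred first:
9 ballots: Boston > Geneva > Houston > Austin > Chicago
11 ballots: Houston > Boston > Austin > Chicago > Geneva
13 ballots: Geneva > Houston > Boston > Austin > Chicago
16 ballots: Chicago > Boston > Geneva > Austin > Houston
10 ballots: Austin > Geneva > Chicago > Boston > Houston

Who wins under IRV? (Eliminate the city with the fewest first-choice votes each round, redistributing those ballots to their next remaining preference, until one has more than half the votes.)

Round 1: Chicago 16, Austin 10, Boston 9, Geneva 13, Houston 11. Boston eliminated.
Round 2: Chicago 16, Austin 10, Geneva 22, Houston 11. Austin eliminated.
Round 3: Chicago 16, Geneva 32, Houston 11. Geneva has a majority (≥30).

Geneva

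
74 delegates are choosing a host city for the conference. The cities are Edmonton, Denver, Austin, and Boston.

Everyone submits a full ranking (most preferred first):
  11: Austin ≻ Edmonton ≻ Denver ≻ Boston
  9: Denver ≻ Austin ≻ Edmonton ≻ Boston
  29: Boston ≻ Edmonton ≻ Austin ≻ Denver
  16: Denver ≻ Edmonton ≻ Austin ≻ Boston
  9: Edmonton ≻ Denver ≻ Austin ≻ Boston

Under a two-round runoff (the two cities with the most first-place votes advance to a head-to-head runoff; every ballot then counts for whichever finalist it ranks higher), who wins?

Round 1 first-place votes: Edmonton 9, Denver 25, Austin 11, Boston 29. Boston and Denver advance.
Runoff: Boston is ranked above Denver on 29 ballots, Denver above Boston on 45.

Denver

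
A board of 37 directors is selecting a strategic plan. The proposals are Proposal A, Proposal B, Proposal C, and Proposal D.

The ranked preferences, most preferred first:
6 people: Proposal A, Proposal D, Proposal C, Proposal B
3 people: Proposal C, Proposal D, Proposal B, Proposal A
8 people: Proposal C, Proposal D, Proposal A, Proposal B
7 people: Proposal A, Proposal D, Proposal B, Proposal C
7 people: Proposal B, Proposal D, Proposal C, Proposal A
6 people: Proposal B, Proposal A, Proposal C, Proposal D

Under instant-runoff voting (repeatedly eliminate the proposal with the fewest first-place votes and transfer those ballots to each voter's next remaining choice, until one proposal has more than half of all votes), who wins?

Round 1: Proposal A 13, Proposal B 13, Proposal C 11, Proposal D 0. Proposal D eliminated.
Round 2: Proposal A 13, Proposal B 13, Proposal C 11. Proposal C eliminated.
Round 3: Proposal A 21, Proposal B 16. Proposal A has a majority (≥19).

Proposal A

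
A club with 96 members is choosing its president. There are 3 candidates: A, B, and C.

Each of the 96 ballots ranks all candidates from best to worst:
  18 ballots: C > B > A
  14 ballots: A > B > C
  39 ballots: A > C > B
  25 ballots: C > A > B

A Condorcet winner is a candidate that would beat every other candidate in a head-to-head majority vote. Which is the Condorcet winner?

A vs B: 78–18
A vs C: 53–43
A beats every other candidate.

A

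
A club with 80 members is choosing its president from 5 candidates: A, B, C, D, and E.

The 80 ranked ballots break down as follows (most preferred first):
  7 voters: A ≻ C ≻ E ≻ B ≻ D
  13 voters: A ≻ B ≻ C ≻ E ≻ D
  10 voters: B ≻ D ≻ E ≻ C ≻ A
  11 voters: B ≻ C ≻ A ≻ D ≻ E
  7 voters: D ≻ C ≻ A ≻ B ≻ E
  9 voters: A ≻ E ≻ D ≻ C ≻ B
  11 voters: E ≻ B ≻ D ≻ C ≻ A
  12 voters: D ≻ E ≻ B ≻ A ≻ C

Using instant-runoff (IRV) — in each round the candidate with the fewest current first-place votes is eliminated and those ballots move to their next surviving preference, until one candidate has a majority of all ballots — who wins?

B

Round 1: A 29, B 21, C 0, D 19, E 11. C eliminated.
Round 2: A 29, B 21, D 19, E 11. E eliminated.
Round 3: A 29, B 32, D 19. D eliminated.
Round 4: A 36, B 44. B has a majority (≥41).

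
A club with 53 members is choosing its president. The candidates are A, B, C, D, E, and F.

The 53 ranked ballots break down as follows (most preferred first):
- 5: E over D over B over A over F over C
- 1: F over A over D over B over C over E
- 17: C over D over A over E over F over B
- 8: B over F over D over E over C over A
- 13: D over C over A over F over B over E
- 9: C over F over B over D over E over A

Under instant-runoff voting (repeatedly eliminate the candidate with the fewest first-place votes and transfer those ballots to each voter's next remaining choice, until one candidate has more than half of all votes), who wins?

Round 1: A 0, B 8, C 26, D 13, E 5, F 1. A eliminated.
Round 2: B 8, C 26, D 13, E 5, F 1. F eliminated.
Round 3: B 8, C 26, D 14, E 5. E eliminated.
Round 4: B 8, C 26, D 19. B eliminated.
Round 5: C 26, D 27. D has a majority (≥27).

D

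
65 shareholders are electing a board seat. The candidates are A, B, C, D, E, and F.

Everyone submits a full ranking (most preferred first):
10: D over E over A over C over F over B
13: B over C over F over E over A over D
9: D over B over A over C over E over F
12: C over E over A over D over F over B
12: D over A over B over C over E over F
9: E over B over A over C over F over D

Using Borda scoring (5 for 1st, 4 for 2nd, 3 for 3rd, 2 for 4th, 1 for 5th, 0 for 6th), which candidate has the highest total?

C

A: 10×3 + 13×1 + 9×3 + 12×3 + 12×4 + 9×3 = 181
B: 10×0 + 13×5 + 9×4 + 12×0 + 12×3 + 9×4 = 173
C: 10×2 + 13×4 + 9×2 + 12×5 + 12×2 + 9×2 = 192
D: 10×5 + 13×0 + 9×5 + 12×2 + 12×5 + 9×0 = 179
E: 10×4 + 13×2 + 9×1 + 12×4 + 12×1 + 9×5 = 180
F: 10×1 + 13×3 + 9×0 + 12×1 + 12×0 + 9×1 = 70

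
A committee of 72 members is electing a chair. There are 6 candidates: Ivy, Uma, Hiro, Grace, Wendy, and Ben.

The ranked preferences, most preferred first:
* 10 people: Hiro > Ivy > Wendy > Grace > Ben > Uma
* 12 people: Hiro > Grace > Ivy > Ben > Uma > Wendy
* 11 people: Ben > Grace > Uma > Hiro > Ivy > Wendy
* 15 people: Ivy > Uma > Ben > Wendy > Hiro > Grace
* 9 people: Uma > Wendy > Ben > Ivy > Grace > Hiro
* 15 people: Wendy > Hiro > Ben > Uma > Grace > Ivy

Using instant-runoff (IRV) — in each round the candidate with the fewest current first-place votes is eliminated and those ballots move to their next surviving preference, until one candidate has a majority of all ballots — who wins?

Round 1: Ivy 15, Uma 9, Hiro 22, Grace 0, Wendy 15, Ben 11. Grace eliminated.
Round 2: Ivy 15, Uma 9, Hiro 22, Wendy 15, Ben 11. Uma eliminated.
Round 3: Ivy 15, Hiro 22, Wendy 24, Ben 11. Ben eliminated.
Round 4: Ivy 15, Hiro 33, Wendy 24. Ivy eliminated.
Round 5: Hiro 33, Wendy 39. Wendy has a majority (≥37).

Wendy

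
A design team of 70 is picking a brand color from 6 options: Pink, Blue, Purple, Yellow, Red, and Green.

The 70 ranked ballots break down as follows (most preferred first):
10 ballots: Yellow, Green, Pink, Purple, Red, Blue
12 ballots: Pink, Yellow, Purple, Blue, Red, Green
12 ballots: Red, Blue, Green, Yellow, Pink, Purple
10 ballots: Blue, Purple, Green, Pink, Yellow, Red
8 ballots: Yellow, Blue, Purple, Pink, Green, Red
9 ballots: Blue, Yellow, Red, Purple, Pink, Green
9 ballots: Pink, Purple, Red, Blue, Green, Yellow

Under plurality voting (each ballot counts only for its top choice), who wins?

Pink

First-place votes: Pink 21, Blue 19, Purple 0, Yellow 18, Red 12, Green 0.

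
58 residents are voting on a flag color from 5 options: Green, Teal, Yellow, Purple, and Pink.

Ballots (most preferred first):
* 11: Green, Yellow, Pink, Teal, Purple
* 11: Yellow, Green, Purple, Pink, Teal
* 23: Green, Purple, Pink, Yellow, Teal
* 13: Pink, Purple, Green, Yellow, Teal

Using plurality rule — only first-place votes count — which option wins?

Green

First-place votes: Green 34, Teal 0, Yellow 11, Purple 0, Pink 13.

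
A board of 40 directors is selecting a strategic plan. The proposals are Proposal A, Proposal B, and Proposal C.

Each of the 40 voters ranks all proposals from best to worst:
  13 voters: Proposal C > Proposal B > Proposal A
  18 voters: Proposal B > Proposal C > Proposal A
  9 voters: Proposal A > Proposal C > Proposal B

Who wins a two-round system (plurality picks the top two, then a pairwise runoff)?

Proposal C

Round 1 first-place votes: Proposal A 9, Proposal B 18, Proposal C 13. Proposal B and Proposal C advance.
Runoff: Proposal B is ranked above Proposal C on 18 ballots, Proposal C above Proposal B on 22.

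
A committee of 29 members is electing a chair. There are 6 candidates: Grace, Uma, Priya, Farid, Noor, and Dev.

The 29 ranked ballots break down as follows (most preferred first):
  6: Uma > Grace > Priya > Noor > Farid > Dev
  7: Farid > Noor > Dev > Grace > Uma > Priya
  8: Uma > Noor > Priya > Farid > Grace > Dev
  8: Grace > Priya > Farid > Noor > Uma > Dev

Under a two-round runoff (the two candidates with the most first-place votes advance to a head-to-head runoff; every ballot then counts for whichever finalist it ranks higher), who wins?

Grace

Round 1 first-place votes: Grace 8, Uma 14, Priya 0, Farid 7, Noor 0, Dev 0. Uma and Grace advance.
Runoff: Uma is ranked above Grace on 14 ballots, Grace above Uma on 15.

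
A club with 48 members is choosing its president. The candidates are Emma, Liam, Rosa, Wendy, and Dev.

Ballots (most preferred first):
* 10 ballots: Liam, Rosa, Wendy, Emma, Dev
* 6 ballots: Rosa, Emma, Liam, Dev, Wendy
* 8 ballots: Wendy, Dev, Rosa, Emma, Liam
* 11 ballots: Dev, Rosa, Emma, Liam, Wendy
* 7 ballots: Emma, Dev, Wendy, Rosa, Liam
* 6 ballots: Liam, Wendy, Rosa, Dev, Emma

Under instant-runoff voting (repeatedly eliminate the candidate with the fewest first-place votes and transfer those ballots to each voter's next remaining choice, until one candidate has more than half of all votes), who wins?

Dev

Round 1: Emma 7, Liam 16, Rosa 6, Wendy 8, Dev 11. Rosa eliminated.
Round 2: Emma 13, Liam 16, Wendy 8, Dev 11. Wendy eliminated.
Round 3: Emma 13, Liam 16, Dev 19. Emma eliminated.
Round 4: Liam 22, Dev 26. Dev has a majority (≥25).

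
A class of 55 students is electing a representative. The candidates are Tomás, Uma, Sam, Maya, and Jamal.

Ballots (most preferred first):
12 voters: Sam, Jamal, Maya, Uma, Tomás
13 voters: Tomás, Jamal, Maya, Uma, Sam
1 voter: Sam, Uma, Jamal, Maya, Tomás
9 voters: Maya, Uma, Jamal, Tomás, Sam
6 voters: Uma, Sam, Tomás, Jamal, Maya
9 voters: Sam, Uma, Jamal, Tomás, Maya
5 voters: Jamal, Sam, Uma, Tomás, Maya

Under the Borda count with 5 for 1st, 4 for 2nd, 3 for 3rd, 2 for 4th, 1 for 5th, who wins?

Jamal

Tomás: 12×1 + 13×5 + 1×1 + 9×2 + 6×3 + 9×2 + 5×2 = 142
Uma: 12×2 + 13×2 + 1×4 + 9×4 + 6×5 + 9×4 + 5×3 = 171
Sam: 12×5 + 13×1 + 1×5 + 9×1 + 6×4 + 9×5 + 5×4 = 176
Maya: 12×3 + 13×3 + 1×2 + 9×5 + 6×1 + 9×1 + 5×1 = 142
Jamal: 12×4 + 13×4 + 1×3 + 9×3 + 6×2 + 9×3 + 5×5 = 194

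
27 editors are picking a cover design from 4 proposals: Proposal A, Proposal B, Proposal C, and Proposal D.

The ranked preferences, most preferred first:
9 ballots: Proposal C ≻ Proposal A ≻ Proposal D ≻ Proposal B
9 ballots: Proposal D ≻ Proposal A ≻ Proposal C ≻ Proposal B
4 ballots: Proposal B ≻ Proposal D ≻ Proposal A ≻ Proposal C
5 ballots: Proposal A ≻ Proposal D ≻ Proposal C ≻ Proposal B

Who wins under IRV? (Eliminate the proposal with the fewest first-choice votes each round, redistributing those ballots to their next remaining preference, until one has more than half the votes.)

Proposal D

Round 1: Proposal A 5, Proposal B 4, Proposal C 9, Proposal D 9. Proposal B eliminated.
Round 2: Proposal A 5, Proposal C 9, Proposal D 13. Proposal A eliminated.
Round 3: Proposal C 9, Proposal D 18. Proposal D has a majority (≥14).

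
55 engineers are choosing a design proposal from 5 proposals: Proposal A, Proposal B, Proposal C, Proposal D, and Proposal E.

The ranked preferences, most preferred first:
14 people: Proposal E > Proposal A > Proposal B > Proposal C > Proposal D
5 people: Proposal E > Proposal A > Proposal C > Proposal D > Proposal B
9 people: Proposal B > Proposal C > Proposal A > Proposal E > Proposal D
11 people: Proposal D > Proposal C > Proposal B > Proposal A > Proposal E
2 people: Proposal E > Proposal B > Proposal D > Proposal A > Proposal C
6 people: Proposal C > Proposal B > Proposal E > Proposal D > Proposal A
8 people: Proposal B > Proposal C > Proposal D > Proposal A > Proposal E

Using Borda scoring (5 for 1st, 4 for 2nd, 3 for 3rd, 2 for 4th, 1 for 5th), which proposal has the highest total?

Proposal A: 14×4 + 5×4 + 9×3 + 11×2 + 2×2 + 6×1 + 8×2 = 151
Proposal B: 14×3 + 5×1 + 9×5 + 11×3 + 2×4 + 6×4 + 8×5 = 197
Proposal C: 14×2 + 5×3 + 9×4 + 11×4 + 2×1 + 6×5 + 8×4 = 187
Proposal D: 14×1 + 5×2 + 9×1 + 11×5 + 2×3 + 6×2 + 8×3 = 130
Proposal E: 14×5 + 5×5 + 9×2 + 11×1 + 2×5 + 6×3 + 8×1 = 160

Proposal B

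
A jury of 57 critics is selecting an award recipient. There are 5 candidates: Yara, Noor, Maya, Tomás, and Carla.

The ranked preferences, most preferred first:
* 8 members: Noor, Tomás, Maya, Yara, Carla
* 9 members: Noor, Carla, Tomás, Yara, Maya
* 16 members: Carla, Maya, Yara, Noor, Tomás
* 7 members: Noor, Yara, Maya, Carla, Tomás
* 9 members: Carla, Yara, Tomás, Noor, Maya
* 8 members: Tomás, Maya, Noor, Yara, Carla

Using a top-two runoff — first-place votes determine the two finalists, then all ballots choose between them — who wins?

Round 1 first-place votes: Yara 0, Noor 24, Maya 0, Tomás 8, Carla 25. Carla and Noor advance.
Runoff: Carla is ranked above Noor on 25 ballots, Noor above Carla on 32.

Noor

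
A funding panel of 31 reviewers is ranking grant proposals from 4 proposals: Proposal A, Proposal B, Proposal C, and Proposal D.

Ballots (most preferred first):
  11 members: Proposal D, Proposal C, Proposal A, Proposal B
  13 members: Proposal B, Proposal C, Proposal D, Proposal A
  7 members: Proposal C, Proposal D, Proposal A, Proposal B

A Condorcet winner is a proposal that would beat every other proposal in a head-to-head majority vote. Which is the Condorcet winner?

Proposal C vs Proposal A: 31–0
Proposal C vs Proposal B: 18–13
Proposal C vs Proposal D: 20–11
Proposal C beats every other proposal.

Proposal C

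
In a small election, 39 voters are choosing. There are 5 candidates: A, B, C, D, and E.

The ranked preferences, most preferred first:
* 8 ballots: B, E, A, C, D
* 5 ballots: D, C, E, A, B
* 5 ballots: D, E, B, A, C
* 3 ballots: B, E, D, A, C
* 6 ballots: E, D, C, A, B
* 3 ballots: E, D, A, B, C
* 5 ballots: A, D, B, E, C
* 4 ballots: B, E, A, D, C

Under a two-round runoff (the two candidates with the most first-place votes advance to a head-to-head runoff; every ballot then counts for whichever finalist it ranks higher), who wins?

D

Round 1 first-place votes: A 5, B 15, C 0, D 10, E 9. B and D advance.
Runoff: B is ranked above D on 15 ballots, D above B on 24.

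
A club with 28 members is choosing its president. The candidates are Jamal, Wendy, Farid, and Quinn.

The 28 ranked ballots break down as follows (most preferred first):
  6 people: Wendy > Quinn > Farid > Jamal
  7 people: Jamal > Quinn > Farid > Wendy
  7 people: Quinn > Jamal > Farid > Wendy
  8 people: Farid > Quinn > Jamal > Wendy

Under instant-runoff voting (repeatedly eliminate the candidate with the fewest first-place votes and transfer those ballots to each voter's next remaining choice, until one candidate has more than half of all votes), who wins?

Quinn

Round 1: Jamal 7, Wendy 6, Farid 8, Quinn 7. Wendy eliminated.
Round 2: Jamal 7, Farid 8, Quinn 13. Jamal eliminated.
Round 3: Farid 8, Quinn 20. Quinn has a majority (≥15).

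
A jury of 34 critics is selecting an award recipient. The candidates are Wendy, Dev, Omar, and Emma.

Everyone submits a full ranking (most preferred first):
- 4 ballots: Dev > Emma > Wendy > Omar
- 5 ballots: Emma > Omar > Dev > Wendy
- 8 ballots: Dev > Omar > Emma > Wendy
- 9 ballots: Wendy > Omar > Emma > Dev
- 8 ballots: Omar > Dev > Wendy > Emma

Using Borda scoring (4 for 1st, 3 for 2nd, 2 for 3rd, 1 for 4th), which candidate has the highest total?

Omar

Wendy: 4×2 + 5×1 + 8×1 + 9×4 + 8×2 = 73
Dev: 4×4 + 5×2 + 8×4 + 9×1 + 8×3 = 91
Omar: 4×1 + 5×3 + 8×3 + 9×3 + 8×4 = 102
Emma: 4×3 + 5×4 + 8×2 + 9×2 + 8×1 = 74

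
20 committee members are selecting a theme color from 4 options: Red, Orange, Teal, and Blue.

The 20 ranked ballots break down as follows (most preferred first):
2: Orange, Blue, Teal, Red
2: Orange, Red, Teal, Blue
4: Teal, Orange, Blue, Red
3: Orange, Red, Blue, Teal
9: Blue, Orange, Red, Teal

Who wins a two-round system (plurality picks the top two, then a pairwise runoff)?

Orange

Round 1 first-place votes: Red 0, Orange 7, Teal 4, Blue 9. Blue and Orange advance.
Runoff: Blue is ranked above Orange on 9 ballots, Orange above Blue on 11.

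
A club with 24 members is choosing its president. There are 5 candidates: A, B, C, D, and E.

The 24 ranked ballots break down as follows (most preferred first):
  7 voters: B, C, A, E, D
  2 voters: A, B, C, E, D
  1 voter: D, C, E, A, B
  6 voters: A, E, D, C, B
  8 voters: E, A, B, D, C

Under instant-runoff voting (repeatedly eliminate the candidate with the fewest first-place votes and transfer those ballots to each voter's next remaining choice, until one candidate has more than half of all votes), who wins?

Round 1: A 8, B 7, C 0, D 1, E 8. C eliminated.
Round 2: A 8, B 7, D 1, E 8. D eliminated.
Round 3: A 8, B 7, E 9. B eliminated.
Round 4: A 15, E 9. A has a majority (≥13).

A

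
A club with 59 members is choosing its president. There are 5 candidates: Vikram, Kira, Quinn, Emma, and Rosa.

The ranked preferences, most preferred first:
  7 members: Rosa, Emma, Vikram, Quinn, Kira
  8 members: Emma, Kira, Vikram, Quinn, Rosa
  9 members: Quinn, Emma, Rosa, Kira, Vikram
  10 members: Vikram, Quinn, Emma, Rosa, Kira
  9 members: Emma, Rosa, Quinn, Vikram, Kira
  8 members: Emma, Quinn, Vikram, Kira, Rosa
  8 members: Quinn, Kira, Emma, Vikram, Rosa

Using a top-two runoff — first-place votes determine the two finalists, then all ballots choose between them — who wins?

Round 1 first-place votes: Vikram 10, Kira 0, Quinn 17, Emma 25, Rosa 7. Emma and Quinn advance.
Runoff: Emma is ranked above Quinn on 32 ballots, Quinn above Emma on 27.

Emma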